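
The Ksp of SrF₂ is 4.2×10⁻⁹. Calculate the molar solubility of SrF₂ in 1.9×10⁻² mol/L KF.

1.2×10⁻⁵ M

SrF₂(s) ⇌ Sr²⁺(aq) + 2 F⁻(aq)
F⁻ is already present at 1.9×10⁻² mol/L. If s mol/L of SrF₂ dissolves, [Sr²⁺] = s while [F⁻] ≈ 1.9×10⁻² mol/L.
Ksp = [Sr²⁺][F⁻]^2 = s(1.9×10⁻²)^2
s = 4.2×10⁻⁹ / (1.9×10⁻²)^2 = 1.2×10⁻⁵
s = 1.2×10⁻⁵ mol/L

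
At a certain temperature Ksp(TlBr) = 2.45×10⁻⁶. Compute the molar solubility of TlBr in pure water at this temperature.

1.57×10⁻³ M

TlBr(s) ⇌ Tl⁺(aq) + Br⁻(aq)
With molar solubility s: [Tl⁺] = s, [Br⁻] = s.
Ksp = [Tl⁺][Br⁻] = s · s = s^2
s^2 = 2.45×10⁻⁶
s = (2.45×10⁻⁶)^(1/2) = 1.57×10⁻³ mol/L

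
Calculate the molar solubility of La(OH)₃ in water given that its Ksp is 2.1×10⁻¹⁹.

9.4×10⁻⁶ M

La(OH)₃(s) ⇌ La³⁺(aq) + 3 OH⁻(aq)
If s mol/L of La(OH)₃ dissolves, [La³⁺] = s and [OH⁻] = 3s.
Ksp = [La³⁺][OH⁻]^3 = s · (3s)^3 = 27s^4
27s^4 = 2.1×10⁻¹⁹  ⇒  s^4 = 7.8×10⁻²¹
Taking the 4th root, s = 9.4×10⁻⁶ M.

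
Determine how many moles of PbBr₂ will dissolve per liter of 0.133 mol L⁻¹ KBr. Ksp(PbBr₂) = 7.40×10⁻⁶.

4.18×10⁻⁴ M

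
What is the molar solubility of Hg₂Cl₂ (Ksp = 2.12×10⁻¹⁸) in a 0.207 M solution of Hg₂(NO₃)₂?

1.60×10⁻⁹ M

Hg₂Cl₂(s) ⇌ Hg₂²⁺(aq) + 2 Cl⁻(aq)
Hg₂²⁺ is already present at 0.207 M. If s mol/L of Hg₂Cl₂ dissolves, [Cl⁻] = 2s while [Hg₂²⁺] ≈ 0.207 M.
Ksp = [Hg₂²⁺][Cl⁻]^2 = (0.207)(2s)^2
(2s)^2 = 2.12×10⁻¹⁸ / (0.207) = 1.02×10⁻¹⁷
s = 1.60×10⁻⁹ M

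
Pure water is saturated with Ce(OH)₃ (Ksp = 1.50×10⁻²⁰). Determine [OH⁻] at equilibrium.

1.46×10⁻⁵ M

Ce(OH)₃(s) ⇌ Ce³⁺(aq) + 3 OH⁻(aq)
With molar solubility s: [Ce³⁺] = s, [OH⁻] = 3s.
Ksp = [Ce³⁺][OH⁻]^3 = s · (3s)^3 = 27s^4 = 1.50×10⁻²⁰
s = 4.85×10⁻⁶ M
[OH⁻] = 3s = 1.46×10⁻⁵ M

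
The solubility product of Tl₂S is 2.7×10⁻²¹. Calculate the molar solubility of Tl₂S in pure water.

8.8×10⁻⁸ M

Tl₂S(s) ⇌ 2 Tl⁺(aq) + S²⁻(aq)
For each mole of Tl₂S that dissolves per liter, [Tl⁺] = 2s and [S²⁻] = s; let s denote this solubility.
Ksp = [Tl⁺]^2[S²⁻] = (2s)^2 · s = 4s^3
4s^3 = 2.7×10⁻²¹  ⇒  s^3 = 6.8×10⁻²²
s = 8.8×10⁻⁸ M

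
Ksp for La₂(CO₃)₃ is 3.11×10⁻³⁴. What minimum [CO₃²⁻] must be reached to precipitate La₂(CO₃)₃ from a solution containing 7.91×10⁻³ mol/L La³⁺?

Precipitation of each salt begins when its ion product equals Ksp.
La₂(CO₃)₃(s) ⇌ 2 La³⁺(aq) + 3 CO₃²⁻(aq)
Ksp = [La³⁺]^2[CO₃²⁻]^3 = [CO₃²⁻]^3(7.91×10⁻³)^2
[CO₃²⁻]^3 = 3.11×10⁻³⁴ / (7.91×10⁻³)^2 = 4.97×10⁻³⁰
[CO₃²⁻] = 1.71×10⁻¹⁰ mol/L

1.71×10⁻¹⁰ M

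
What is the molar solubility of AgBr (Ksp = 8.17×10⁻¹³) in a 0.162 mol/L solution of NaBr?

AgBr(s) ⇌ Ag⁺(aq) + Br⁻(aq)
Let s be the solubility of AgBr here. The common ion gives [Br⁻] ≈ 0.162 mol/L, and [Ag⁺] = s.
Ksp = [Ag⁺][Br⁻] = s(0.162)
s = 8.17×10⁻¹³ / (0.162) = 5.04×10⁻¹²
s = 5.04×10⁻¹² mol/L

5.04×10⁻¹² M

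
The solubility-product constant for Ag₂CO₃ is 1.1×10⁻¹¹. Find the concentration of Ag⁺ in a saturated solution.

2.8×10⁻⁴ M

Ag₂CO₃(s) ⇌ 2 Ag⁺(aq) + CO₃²⁻(aq)
For each mole of Ag₂CO₃ that dissolves per liter, [Ag⁺] = 2s and [CO₃²⁻] = s; let s denote this solubility.
Ksp = [Ag⁺]^2[CO₃²⁻] = (2s)^2 · s = 4s^3 = 1.1×10⁻¹¹
s = 1.4×10⁻⁴ M
[Ag⁺] = 2s = 2.8×10⁻⁴ M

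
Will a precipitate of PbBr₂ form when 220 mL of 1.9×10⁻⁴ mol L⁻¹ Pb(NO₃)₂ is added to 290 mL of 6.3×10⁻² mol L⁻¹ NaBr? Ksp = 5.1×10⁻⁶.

No

The combined volume is 510 mL.
[Pb²⁺] = (1.9×10⁻⁴)(220)/510 = 8.2×10⁻⁵ mol L⁻¹
[Br⁻] = (6.3×10⁻²)(290)/510 = 3.6×10⁻² mol L⁻¹
Q = [Pb²⁺][Br⁻]^2 = 1.1×10⁻⁷
Q < Ksp (1.1×10⁻⁷ vs 5.1×10⁻⁶); the solution remains unsaturated and no precipitate forms.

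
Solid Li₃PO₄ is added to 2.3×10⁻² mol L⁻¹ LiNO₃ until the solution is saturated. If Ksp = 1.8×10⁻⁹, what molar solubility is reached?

1.5×10⁻⁴ M

Li₃PO₄(s) ⇌ 3 Li⁺(aq) + PO₄³⁻(aq)
Let s be the solubility of Li₃PO₄ here. The common ion gives [Li⁺] ≈ 2.3×10⁻² mol L⁻¹, and [PO₄³⁻] = s.
Ksp = [Li⁺]^3[PO₄³⁻] = (2.3×10⁻²)^3s
s = 1.8×10⁻⁹ / (2.3×10⁻²)^3 = 1.5×10⁻⁴
s = 1.5×10⁻⁴ mol L⁻¹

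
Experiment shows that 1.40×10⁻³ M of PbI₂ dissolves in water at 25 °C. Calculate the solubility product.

Ksp = 1.10×10⁻⁸

PbI₂(s) ⇌ Pb²⁺(aq) + 2 I⁻(aq)
Let s be the molar solubility. Then [Pb²⁺] = s and [I⁻] = 2s.
Ksp = [Pb²⁺][I⁻]^2 = s · (2s)^2 = 4s^3
Ksp = 4 × (1.40×10⁻³)^3 = 1.10×10⁻⁸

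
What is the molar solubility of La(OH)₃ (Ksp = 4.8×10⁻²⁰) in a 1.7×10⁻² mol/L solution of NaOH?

9.8×10⁻¹⁵ M

La(OH)₃(s) ⇌ La³⁺(aq) + 3 OH⁻(aq)
OH⁻ is already present at 1.7×10⁻² mol/L. If s mol/L of La(OH)₃ dissolves, [La³⁺] = s while [OH⁻] ≈ 1.7×10⁻² mol/L.
Ksp = [La³⁺][OH⁻]^3 = s(1.7×10⁻²)^3
s = 4.8×10⁻²⁰ / (1.7×10⁻²)^3 = 9.8×10⁻¹⁵
s = 9.8×10⁻¹⁵ mol/L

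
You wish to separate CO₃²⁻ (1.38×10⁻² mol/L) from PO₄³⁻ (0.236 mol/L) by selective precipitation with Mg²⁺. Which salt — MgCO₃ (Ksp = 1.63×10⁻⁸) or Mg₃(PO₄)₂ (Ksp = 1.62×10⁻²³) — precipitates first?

Mg₃(PO₄)₂

Precipitation of each salt begins when its ion product equals Ksp.
For MgCO₃: [Mg²⁺] = (Ksp/[CO₃²⁻]) = 1.18×10⁻⁶ mol/L
For Mg₃(PO₄)₂: [Mg²⁺] = (Ksp/[PO₄³⁻]^2)^(1/3) = 6.63×10⁻⁸ mol/L
Since Mg₃(PO₄)₂ needs less Mg²⁺ to reach saturation, it precipitates first.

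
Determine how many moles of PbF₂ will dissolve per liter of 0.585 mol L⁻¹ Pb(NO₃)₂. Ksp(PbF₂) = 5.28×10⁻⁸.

PbF₂(s) ⇌ Pb²⁺(aq) + 2 F⁻(aq)
The solution already contains Pb²⁺ at 0.585 mol L⁻¹. Let s be the molar solubility of PbF₂.
[Pb²⁺] ≈ 0.585 mol L⁻¹ (common ion dominates); [F⁻] = 2s.
Ksp = [Pb²⁺][F⁻]^2 = (0.585)(2s)^2
(2s)^2 = 5.28×10⁻⁸ / (0.585) = 9.03×10⁻⁸
s = 1.50×10⁻⁴ mol L⁻¹

1.50×10⁻⁴ M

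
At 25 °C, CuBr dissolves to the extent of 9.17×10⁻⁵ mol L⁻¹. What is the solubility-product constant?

Ksp = 8.41×10⁻⁹

CuBr(s) ⇌ Cu⁺(aq) + Br⁻(aq)
Call the molar solubility s, so that [Cu⁺] = s and [Br⁻] = s.
Ksp = [Cu⁺][Br⁻] = s · s = s^2
Ksp = (9.17×10⁻⁵)^2 = 8.41×10⁻⁹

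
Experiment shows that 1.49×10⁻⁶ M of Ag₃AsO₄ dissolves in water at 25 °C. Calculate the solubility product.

Ksp = 1.33×10⁻²²

Ag₃AsO₄(s) ⇌ 3 Ag⁺(aq) + AsO₄³⁻(aq)
Let s be the molar solubility. Then [Ag⁺] = 3s and [AsO₄³⁻] = s.
Ksp = [Ag⁺]^3[AsO₄³⁻] = (3s)^3 · s = 27s^4
Ksp = 27 × (1.49×10⁻⁶)^4 = 1.33×10⁻²²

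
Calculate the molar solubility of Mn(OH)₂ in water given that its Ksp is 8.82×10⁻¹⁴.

Mn(OH)₂(s) ⇌ Mn²⁺(aq) + 2 OH⁻(aq)
With molar solubility s: [Mn²⁺] = s, [OH⁻] = 2s.
Ksp = [Mn²⁺][OH⁻]^2 = s · (2s)^2 = 4s^3
4s^3 = 8.82×10⁻¹⁴  ⇒  s^3 = 2.21×10⁻¹⁴
s = (2.21×10⁻¹⁴)^(1/3) = 2.80×10⁻⁵ mol/L

2.80×10⁻⁵ M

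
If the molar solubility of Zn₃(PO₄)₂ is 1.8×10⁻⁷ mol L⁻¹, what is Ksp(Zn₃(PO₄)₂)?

Ksp = 2.0×10⁻³²

Zn₃(PO₄)₂(s) ⇌ 3 Zn²⁺(aq) + 2 PO₄³⁻(aq)
Let s be the molar solubility. Then [Zn²⁺] = 3s and [PO₄³⁻] = 2s.
Ksp = [Zn²⁺]^3[PO₄³⁻]^2 = (3s)^3 · (2s)^2 = 108s^5
Ksp = 108 × (1.8×10⁻⁷)^5 = 2.0×10⁻³²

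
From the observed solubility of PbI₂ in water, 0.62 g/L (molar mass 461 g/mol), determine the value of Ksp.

Ksp = 9.7×10⁻⁹

Convert to molarity: s = 0.62 / 461 = 1.345×10⁻³ mol/L
PbI₂(s) ⇌ Pb²⁺(aq) + 2 I⁻(aq)
With molar solubility s: [Pb²⁺] = s, [I⁻] = 2s.
Ksp = [Pb²⁺][I⁻]^2 = s · (2s)^2 = 4s^3
Ksp = 4 × (1.345×10⁻³)^3 = 9.7×10⁻⁹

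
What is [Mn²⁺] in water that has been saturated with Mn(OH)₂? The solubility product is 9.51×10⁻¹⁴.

2.88×10⁻⁵ M

Mn(OH)₂(s) ⇌ Mn²⁺(aq) + 2 OH⁻(aq)
With molar solubility s: [Mn²⁺] = s, [OH⁻] = 2s.
Ksp = [Mn²⁺][OH⁻]^2 = s · (2s)^2 = 4s^3 = 9.51×10⁻¹⁴
s = 2.88×10⁻⁵ mol L⁻¹
[Mn²⁺] = s = 2.88×10⁻⁵ mol L⁻¹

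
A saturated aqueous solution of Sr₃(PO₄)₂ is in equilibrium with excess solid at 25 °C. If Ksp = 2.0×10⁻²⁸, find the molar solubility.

1.1×10⁻⁶ M

Sr₃(PO₄)₂(s) ⇌ 3 Sr²⁺(aq) + 2 PO₄³⁻(aq)
Let s be the molar solubility. Then [Sr²⁺] = 3s and [PO₄³⁻] = 2s.
Ksp = [Sr²⁺]^3[PO₄³⁻]^2 = (3s)^3 · (2s)^2 = 108s^5
108s^5 = 2.0×10⁻²⁸  ⇒  s^5 = 1.9×10⁻³⁰
s = (1.9×10⁻³⁰)^(1/5) = 1.1×10⁻⁶ M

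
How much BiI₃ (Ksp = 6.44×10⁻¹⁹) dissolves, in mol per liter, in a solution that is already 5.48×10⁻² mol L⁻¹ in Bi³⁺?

BiI₃(s) ⇌ Bi³⁺(aq) + 3 I⁻(aq)
Let s be the solubility of BiI₃ here. The common ion gives [Bi³⁺] ≈ 5.48×10⁻² mol L⁻¹, and [I⁻] = 3s.
Ksp = [Bi³⁺][I⁻]^3 = (5.48×10⁻²)(3s)^3
(3s)^3 = 6.44×10⁻¹⁹ / (5.48×10⁻²) = 1.18×10⁻¹⁷
s = 7.58×10⁻⁷ mol L⁻¹

7.58×10⁻⁷ M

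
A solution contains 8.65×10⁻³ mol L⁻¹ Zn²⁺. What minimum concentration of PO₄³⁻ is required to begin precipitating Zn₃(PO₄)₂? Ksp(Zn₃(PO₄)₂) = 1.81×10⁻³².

The threshold for precipitation is Q = Ksp.
Zn₃(PO₄)₂(s) ⇌ 3 Zn²⁺(aq) + 2 PO₄³⁻(aq)
Ksp = [Zn²⁺]^3[PO₄³⁻]^2 = [PO₄³⁻]^2(8.65×10⁻³)^3
[PO₄³⁻]^2 = 1.81×10⁻³² / (8.65×10⁻³)^3 = 2.80×10⁻²⁶
[PO₄³⁻] = 1.67×10⁻¹³ mol L⁻¹

1.67×10⁻¹³ M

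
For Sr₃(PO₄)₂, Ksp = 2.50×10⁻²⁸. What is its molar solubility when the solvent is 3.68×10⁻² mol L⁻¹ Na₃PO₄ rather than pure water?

Sr₃(PO₄)₂(s) ⇌ 3 Sr²⁺(aq) + 2 PO₄³⁻(aq)
With PO₄³⁻ already at 3.68×10⁻² mol L⁻¹ and s small, take [PO₄³⁻] ≈ 3.68×10⁻² mol L⁻¹ and [Sr²⁺] = 3s.
Ksp = [Sr²⁺]^3[PO₄³⁻]^2 = (3s)^3(3.68×10⁻²)^2
(3s)^3 = 2.50×10⁻²⁸ / (3.68×10⁻²)^2 = 1.85×10⁻²⁵
s = 1.90×10⁻⁹ mol L⁻¹

1.90×10⁻⁹ M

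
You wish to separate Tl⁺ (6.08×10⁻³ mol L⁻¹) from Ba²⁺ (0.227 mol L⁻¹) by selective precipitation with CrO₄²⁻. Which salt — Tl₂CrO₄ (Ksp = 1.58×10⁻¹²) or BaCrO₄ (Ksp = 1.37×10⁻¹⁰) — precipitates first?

BaCrO₄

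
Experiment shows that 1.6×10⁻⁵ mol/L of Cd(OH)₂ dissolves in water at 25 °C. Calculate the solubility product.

Ksp = 1.6×10⁻¹⁴

Cd(OH)₂(s) ⇌ Cd²⁺(aq) + 2 OH⁻(aq)
For each mole of Cd(OH)₂ that dissolves per liter, [Cd²⁺] = s and [OH⁻] = 2s; let s denote this solubility.
Ksp = [Cd²⁺][OH⁻]^2 = s · (2s)^2 = 4s^3
Ksp = 4 × (1.6×10⁻⁵)^3 = 1.6×10⁻¹⁴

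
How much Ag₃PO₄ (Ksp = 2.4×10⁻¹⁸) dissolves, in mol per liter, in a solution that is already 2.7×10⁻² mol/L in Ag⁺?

1.2×10⁻¹³ M

Ag₃PO₄(s) ⇌ 3 Ag⁺(aq) + PO₄³⁻(aq)
The solution already contains Ag⁺ at 2.7×10⁻² mol/L. Let s be the molar solubility of Ag₃PO₄.
[Ag⁺] ≈ 2.7×10⁻² mol/L (common ion dominates); [PO₄³⁻] = s.
Ksp = [Ag⁺]^3[PO₄³⁻] = (2.7×10⁻²)^3s
s = 2.4×10⁻¹⁸ / (2.7×10⁻²)^3 = 1.2×10⁻¹³
s = 1.2×10⁻¹³ mol/L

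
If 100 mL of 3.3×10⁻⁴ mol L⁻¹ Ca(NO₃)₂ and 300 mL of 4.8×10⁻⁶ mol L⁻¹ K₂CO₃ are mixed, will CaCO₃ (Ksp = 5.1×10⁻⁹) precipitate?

Total volume after mixing = 100 + 300 = 400 mL.
[Ca²⁺] = (3.3×10⁻⁴)(100)/400 = 8.3×10⁻⁵ mol L⁻¹
[CO₃²⁻] = (4.8×10⁻⁶)(300)/400 = 3.6×10⁻⁶ mol L⁻¹
Q = [Ca²⁺][CO₃²⁻] = 3.0×10⁻¹⁰
Q < Ksp (3.0×10⁻¹⁰ vs 5.1×10⁻⁹); the solution remains unsaturated and no precipitate forms.

No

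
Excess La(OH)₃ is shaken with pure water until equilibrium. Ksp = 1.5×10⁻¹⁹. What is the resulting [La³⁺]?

La(OH)₃(s) ⇌ La³⁺(aq) + 3 OH⁻(aq)
If s mol/L of La(OH)₃ dissolves, [La³⁺] = s and [OH⁻] = 3s.
Ksp = [La³⁺][OH⁻]^3 = s · (3s)^3 = 27s^4 = 1.5×10⁻¹⁹
s = 8.6×10⁻⁶ M
[La³⁺] = s = 8.6×10⁻⁶ M

8.6×10⁻⁶ M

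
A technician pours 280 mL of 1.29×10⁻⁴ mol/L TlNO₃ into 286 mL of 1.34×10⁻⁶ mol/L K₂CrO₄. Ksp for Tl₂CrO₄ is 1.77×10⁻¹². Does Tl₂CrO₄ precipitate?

The combined volume is 566 mL.
[Tl⁺] = (1.29×10⁻⁴)(280)/566 = 6.38×10⁻⁵ mol/L
[CrO₄²⁻] = (1.34×10⁻⁶)(286)/566 = 6.77×10⁻⁷ mol/L
Q = [Tl⁺]^2[CrO₄²⁻] = 2.76×10⁻¹⁵
Q = 2.76×10⁻¹⁵ < Ksp = 1.77×10⁻¹², so the solution is unsaturated and no precipitate forms.

No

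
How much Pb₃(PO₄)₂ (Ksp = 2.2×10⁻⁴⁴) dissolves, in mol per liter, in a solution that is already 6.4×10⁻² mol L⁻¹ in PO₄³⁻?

Pb₃(PO₄)₂(s) ⇌ 3 Pb²⁺(aq) + 2 PO₄³⁻(aq)
PO₄³⁻ is already present at 6.4×10⁻² mol L⁻¹. If s mol/L of Pb₃(PO₄)₂ dissolves, [Pb²⁺] = 3s while [PO₄³⁻] ≈ 6.4×10⁻² mol L⁻¹.
Ksp = [Pb²⁺]^3[PO₄³⁻]^2 = (3s)^3(6.4×10⁻²)^2
(3s)^3 = 2.2×10⁻⁴⁴ / (6.4×10⁻²)^2 = 5.4×10⁻⁴²
s = 5.8×10⁻¹⁵ mol L⁻¹

5.8×10⁻¹⁵ M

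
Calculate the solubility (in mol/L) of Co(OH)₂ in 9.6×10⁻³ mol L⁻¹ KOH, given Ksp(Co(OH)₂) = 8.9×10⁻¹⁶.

9.7×10⁻¹² M

Co(OH)₂(s) ⇌ Co²⁺(aq) + 2 OH⁻(aq)
The solution already contains OH⁻ at 9.6×10⁻³ mol L⁻¹. Let s be the molar solubility of Co(OH)₂.
[OH⁻] ≈ 9.6×10⁻³ mol L⁻¹ (common ion dominates); [Co²⁺] = s.
Ksp = [Co²⁺][OH⁻]^2 = s(9.6×10⁻³)^2
s = 8.9×10⁻¹⁶ / (9.6×10⁻³)^2 = 9.7×10⁻¹²
s = 9.7×10⁻¹² mol L⁻¹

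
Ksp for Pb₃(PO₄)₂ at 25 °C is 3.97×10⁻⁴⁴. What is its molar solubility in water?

8.19×10⁻¹⁰ M

Pb₃(PO₄)₂(s) ⇌ 3 Pb²⁺(aq) + 2 PO₄³⁻(aq)
If s mol/L of Pb₃(PO₄)₂ dissolves, [Pb²⁺] = 3s and [PO₄³⁻] = 2s.
Ksp = [Pb²⁺]^3[PO₄³⁻]^2 = (3s)^3 · (2s)^2 = 108s^5
108s^5 = 3.97×10⁻⁴⁴  ⇒  s^5 = 3.68×10⁻⁴⁶
Taking the 5th root, s = 8.19×10⁻¹⁰ mol L⁻¹.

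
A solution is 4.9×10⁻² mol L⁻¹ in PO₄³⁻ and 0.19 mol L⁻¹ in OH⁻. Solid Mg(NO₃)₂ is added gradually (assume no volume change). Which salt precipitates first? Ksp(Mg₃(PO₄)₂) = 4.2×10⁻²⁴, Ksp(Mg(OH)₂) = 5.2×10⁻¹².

A salt starts to precipitate once the ion product Q reaches its Ksp.
For Mg₃(PO₄)₂: [Mg²⁺] = (Ksp/[PO₄³⁻]^2)^(1/3) = 1.2×10⁻⁷ mol L⁻¹
For Mg(OH)₂: [Mg²⁺] = (Ksp/[OH⁻]^2) = 1.4×10⁻¹⁰ mol L⁻¹
Since Mg(OH)₂ needs less Mg²⁺ to reach saturation, it precipitates first.

Mg(OH)₂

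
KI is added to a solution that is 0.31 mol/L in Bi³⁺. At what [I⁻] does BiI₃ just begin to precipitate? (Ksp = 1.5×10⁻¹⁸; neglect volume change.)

A salt starts to precipitate once the ion product Q reaches its Ksp.
BiI₃(s) ⇌ Bi³⁺(aq) + 3 I⁻(aq)
Ksp = [Bi³⁺][I⁻]^3 = [I⁻]^3(0.31)
[I⁻]^3 = 1.5×10⁻¹⁸ / (0.31) = 4.8×10⁻¹⁸
[I⁻] = 1.7×10⁻⁶ mol/L

1.7×10⁻⁶ M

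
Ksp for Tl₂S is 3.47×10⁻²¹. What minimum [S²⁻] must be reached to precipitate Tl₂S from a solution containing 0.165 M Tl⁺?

Each salt precipitates once Q = Ksp for that salt.
Tl₂S(s) ⇌ 2 Tl⁺(aq) + S²⁻(aq)
Ksp = [Tl⁺]^2[S²⁻] = [S²⁻](0.165)^2
[S²⁻] = 3.47×10⁻²¹ / (0.165)^2 = 1.27×10⁻¹⁹
[S²⁻] = 1.27×10⁻¹⁹ M

1.27×10⁻¹⁹ M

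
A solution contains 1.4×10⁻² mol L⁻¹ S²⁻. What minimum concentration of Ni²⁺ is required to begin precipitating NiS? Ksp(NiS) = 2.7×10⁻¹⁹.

Each salt precipitates once Q = Ksp for that salt.
NiS(s) ⇌ Ni²⁺(aq) + S²⁻(aq)
Ksp = [Ni²⁺][S²⁻] = [Ni²⁺](1.4×10⁻²)
[Ni²⁺] = 2.7×10⁻¹⁹ / (1.4×10⁻²) = 1.9×10⁻¹⁷
[Ni²⁺] = 1.9×10⁻¹⁷ mol L⁻¹

1.9×10⁻¹⁷ M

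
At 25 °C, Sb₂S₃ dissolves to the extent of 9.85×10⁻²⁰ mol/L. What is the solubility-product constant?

Sb₂S₃(s) ⇌ 2 Sb³⁺(aq) + 3 S²⁻(aq)
If s mol/L of Sb₂S₃ dissolves, [Sb³⁺] = 2s and [S²⁻] = 3s.
Ksp = [Sb³⁺]^2[S²⁻]^3 = (2s)^2 · (3s)^3 = 108s^5
Ksp = 108 × (9.85×10⁻²⁰)^5 = 1.00×10⁻⁹³

Ksp = 1.00×10⁻⁹³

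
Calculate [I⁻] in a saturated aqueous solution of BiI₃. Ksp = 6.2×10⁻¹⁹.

BiI₃(s) ⇌ Bi³⁺(aq) + 3 I⁻(aq)
If s mol/L of BiI₃ dissolves, [Bi³⁺] = s and [I⁻] = 3s.
Ksp = [Bi³⁺][I⁻]^3 = s · (3s)^3 = 27s^4 = 6.2×10⁻¹⁹
s = 1.2×10⁻⁵ M
[I⁻] = 3s = 3.7×10⁻⁵ M

3.7×10⁻⁵ M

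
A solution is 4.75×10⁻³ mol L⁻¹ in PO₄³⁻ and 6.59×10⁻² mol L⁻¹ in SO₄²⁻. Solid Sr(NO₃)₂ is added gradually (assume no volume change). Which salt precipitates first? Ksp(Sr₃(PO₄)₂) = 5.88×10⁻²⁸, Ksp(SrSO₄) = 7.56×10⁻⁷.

Sr₃(PO₄)₂

A salt starts to precipitate once the ion product Q reaches its Ksp.
For Sr₃(PO₄)₂: [Sr²⁺] = (Ksp/[PO₄³⁻]^2)^(1/3) = 2.96×10⁻⁸ mol L⁻¹
For SrSO₄: [Sr²⁺] = (Ksp/[SO₄²⁻]) = 1.15×10⁻⁵ mol L⁻¹
Sr₃(PO₄)₂ requires the lower [Sr²⁺], so it precipitates first.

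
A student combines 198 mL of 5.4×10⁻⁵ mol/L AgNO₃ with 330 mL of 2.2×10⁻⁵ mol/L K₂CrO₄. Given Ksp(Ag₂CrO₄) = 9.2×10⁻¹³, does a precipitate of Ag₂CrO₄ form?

The combined volume is 528 mL.
[Ag⁺] = (5.4×10⁻⁵)(198)/528 = 2.0×10⁻⁵ mol/L
[CrO₄²⁻] = (2.2×10⁻⁵)(330)/528 = 1.4×10⁻⁵ mol/L
Q = [Ag⁺]^2[CrO₄²⁻] = 5.6×10⁻¹⁵
Since Q (5.6×10⁻¹⁵) is less than Ksp (9.2×10⁻¹³), no Ag₂CrO₄ precipitates.

No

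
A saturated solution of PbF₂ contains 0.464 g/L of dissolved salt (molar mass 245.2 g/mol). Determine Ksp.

Convert to molarity: s = 0.464 / 245.2 = 1.8923×10⁻³ mol/L
PbF₂(s) ⇌ Pb²⁺(aq) + 2 F⁻(aq)
Call the molar solubility s, so that [Pb²⁺] = s and [F⁻] = 2s.
Ksp = [Pb²⁺][F⁻]^2 = s · (2s)^2 = 4s^3
Ksp = 4 × (1.8923×10⁻³)^3 = 2.71×10⁻⁸

Ksp = 2.71×10⁻⁸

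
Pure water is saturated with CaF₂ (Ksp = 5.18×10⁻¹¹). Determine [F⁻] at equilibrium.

4.70×10⁻⁴ M

CaF₂(s) ⇌ Ca²⁺(aq) + 2 F⁻(aq)
Let s be the molar solubility. Then [Ca²⁺] = s and [F⁻] = 2s.
Ksp = [Ca²⁺][F⁻]^2 = s · (2s)^2 = 4s^3 = 5.18×10⁻¹¹
s = 2.35×10⁻⁴ mol L⁻¹
[F⁻] = 2s = 4.70×10⁻⁴ mol L⁻¹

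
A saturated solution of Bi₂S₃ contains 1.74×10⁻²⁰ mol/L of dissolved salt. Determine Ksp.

Ksp = 1.72×10⁻⁹⁷

Bi₂S₃(s) ⇌ 2 Bi³⁺(aq) + 3 S²⁻(aq)
With molar solubility s: [Bi³⁺] = 2s, [S²⁻] = 3s.
Ksp = [Bi³⁺]^2[S²⁻]^3 = (2s)^2 · (3s)^3 = 108s^5
Ksp = 108 × (1.74×10⁻²⁰)^5 = 1.72×10⁻⁹⁷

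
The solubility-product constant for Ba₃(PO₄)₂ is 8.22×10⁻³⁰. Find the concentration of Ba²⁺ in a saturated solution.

1.79×10⁻⁶ M

Ba₃(PO₄)₂(s) ⇌ 3 Ba²⁺(aq) + 2 PO₄³⁻(aq)
Call the molar solubility s, so that [Ba²⁺] = 3s and [PO₄³⁻] = 2s.
Ksp = [Ba²⁺]^3[PO₄³⁻]^2 = (3s)^3 · (2s)^2 = 108s^5 = 8.22×10⁻³⁰
s = 5.97×10⁻⁷ M
[Ba²⁺] = 3s = 1.79×10⁻⁶ M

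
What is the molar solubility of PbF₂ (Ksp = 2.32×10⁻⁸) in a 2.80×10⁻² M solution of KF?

2.96×10⁻⁵ M

PbF₂(s) ⇌ Pb²⁺(aq) + 2 F⁻(aq)
F⁻ is already present at 2.80×10⁻² M. If s mol/L of PbF₂ dissolves, [Pb²⁺] = s while [F⁻] ≈ 2.80×10⁻² M.
Ksp = [Pb²⁺][F⁻]^2 = s(2.80×10⁻²)^2
s = 2.32×10⁻⁸ / (2.80×10⁻²)^2 = 2.96×10⁻⁵
s = 2.96×10⁻⁵ M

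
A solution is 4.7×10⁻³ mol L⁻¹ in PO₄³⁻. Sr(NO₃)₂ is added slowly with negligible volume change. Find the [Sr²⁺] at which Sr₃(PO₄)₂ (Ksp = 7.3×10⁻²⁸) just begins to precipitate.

3.2×10⁻⁸ M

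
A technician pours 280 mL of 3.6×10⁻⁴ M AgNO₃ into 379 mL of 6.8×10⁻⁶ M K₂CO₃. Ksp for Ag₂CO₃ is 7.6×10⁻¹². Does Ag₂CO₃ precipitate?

No

The combined volume is 659 mL.
[Ag⁺] = (3.6×10⁻⁴)(280)/659 = 1.5×10⁻⁴ M
[CO₃²⁻] = (6.8×10⁻⁶)(379)/659 = 3.9×10⁻⁶ M
Q = [Ag⁺]^2[CO₃²⁻] = 9.1×10⁻¹⁴
Since Q (9.1×10⁻¹⁴) is less than Ksp (7.6×10⁻¹²), no Ag₂CO₃ precipitates.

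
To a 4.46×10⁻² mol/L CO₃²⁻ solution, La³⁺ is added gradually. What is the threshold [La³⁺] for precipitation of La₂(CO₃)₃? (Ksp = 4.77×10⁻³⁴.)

2.32×10⁻¹⁵ M

Precipitation begins when Q = Ksp.
La₂(CO₃)₃(s) ⇌ 2 La³⁺(aq) + 3 CO₃²⁻(aq)
Ksp = [La³⁺]^2[CO₃²⁻]^3 = [La³⁺]^2(4.46×10⁻²)^3
[La³⁺]^2 = 4.77×10⁻³⁴ / (4.46×10⁻²)^3 = 5.38×10⁻³⁰
[La³⁺] = 2.32×10⁻¹⁵ mol/L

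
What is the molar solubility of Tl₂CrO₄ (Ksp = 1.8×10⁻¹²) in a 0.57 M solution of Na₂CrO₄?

8.9×10⁻⁷ M

Tl₂CrO₄(s) ⇌ 2 Tl⁺(aq) + CrO₄²⁻(aq)
Let s be the solubility of Tl₂CrO₄ here. The common ion gives [CrO₄²⁻] ≈ 0.57 M, and [Tl⁺] = 2s.
Ksp = [Tl⁺]^2[CrO₄²⁻] = (2s)^2(0.57)
(2s)^2 = 1.8×10⁻¹² / (0.57) = 3.2×10⁻¹²
s = 8.9×10⁻⁷ M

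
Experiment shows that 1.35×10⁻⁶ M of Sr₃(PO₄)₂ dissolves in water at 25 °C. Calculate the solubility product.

Ksp = 4.84×10⁻²⁸

Sr₃(PO₄)₂(s) ⇌ 3 Sr²⁺(aq) + 2 PO₄³⁻(aq)
If s mol/L of Sr₃(PO₄)₂ dissolves, [Sr²⁺] = 3s and [PO₄³⁻] = 2s.
Ksp = [Sr²⁺]^3[PO₄³⁻]^2 = (3s)^3 · (2s)^2 = 108s^5
Ksp = 108 × (1.35×10⁻⁶)^5 = 4.84×10⁻²⁸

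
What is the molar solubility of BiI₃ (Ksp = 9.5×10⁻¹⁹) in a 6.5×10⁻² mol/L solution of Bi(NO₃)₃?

8.1×10⁻⁷ M

BiI₃(s) ⇌ Bi³⁺(aq) + 3 I⁻(aq)
The solution already contains Bi³⁺ at 6.5×10⁻² mol/L. Let s be the molar solubility of BiI₃.
[Bi³⁺] ≈ 6.5×10⁻² mol/L (common ion dominates); [I⁻] = 3s.
Ksp = [Bi³⁺][I⁻]^3 = (6.5×10⁻²)(3s)^3
(3s)^3 = 9.5×10⁻¹⁹ / (6.5×10⁻²) = 1.5×10⁻¹⁷
s = 8.1×10⁻⁷ mol/L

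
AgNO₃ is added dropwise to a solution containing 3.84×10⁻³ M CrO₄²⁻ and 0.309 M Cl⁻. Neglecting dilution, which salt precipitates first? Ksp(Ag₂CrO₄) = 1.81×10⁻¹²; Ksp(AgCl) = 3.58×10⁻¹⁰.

AgCl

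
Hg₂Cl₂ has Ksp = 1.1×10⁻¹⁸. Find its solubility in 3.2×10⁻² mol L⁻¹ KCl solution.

1.1×10⁻¹⁵ M

Hg₂Cl₂(s) ⇌ Hg₂²⁺(aq) + 2 Cl⁻(aq)
With Cl⁻ already at 3.2×10⁻² mol L⁻¹ and s small, take [Cl⁻] ≈ 3.2×10⁻² mol L⁻¹ and [Hg₂²⁺] = s.
Ksp = [Hg₂²⁺][Cl⁻]^2 = s(3.2×10⁻²)^2
s = 1.1×10⁻¹⁸ / (3.2×10⁻²)^2 = 1.1×10⁻¹⁵
s = 1.1×10⁻¹⁵ mol L⁻¹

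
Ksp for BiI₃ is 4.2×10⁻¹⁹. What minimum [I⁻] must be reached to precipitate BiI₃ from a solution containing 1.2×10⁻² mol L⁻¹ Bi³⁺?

Precipitation of each salt begins when its ion product equals Ksp.
BiI₃(s) ⇌ Bi³⁺(aq) + 3 I⁻(aq)
Ksp = [Bi³⁺][I⁻]^3 = [I⁻]^3(1.2×10⁻²)
[I⁻]^3 = 4.2×10⁻¹⁹ / (1.2×10⁻²) = 3.5×10⁻¹⁷
[I⁻] = 3.3×10⁻⁶ mol L⁻¹

3.3×10⁻⁶ M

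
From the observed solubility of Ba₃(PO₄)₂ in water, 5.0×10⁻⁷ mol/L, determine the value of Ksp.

Ksp = 3.4×10⁻³⁰

Ba₃(PO₄)₂(s) ⇌ 3 Ba²⁺(aq) + 2 PO₄³⁻(aq)
If s mol/L of Ba₃(PO₄)₂ dissolves, [Ba²⁺] = 3s and [PO₄³⁻] = 2s.
Ksp = [Ba²⁺]^3[PO₄³⁻]^2 = (3s)^3 · (2s)^2 = 108s^5
Ksp = 108 × (5.0×10⁻⁷)^5 = 3.4×10⁻³⁰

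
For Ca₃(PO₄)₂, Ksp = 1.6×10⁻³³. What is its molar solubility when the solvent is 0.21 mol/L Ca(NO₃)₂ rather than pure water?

2.1×10⁻¹⁶ M

Ca₃(PO₄)₂(s) ⇌ 3 Ca²⁺(aq) + 2 PO₄³⁻(aq)
With Ca²⁺ already at 0.21 mol/L and s small, take [Ca²⁺] ≈ 0.21 mol/L and [PO₄³⁻] = 2s.
Ksp = [Ca²⁺]^3[PO₄³⁻]^2 = (0.21)^3(2s)^2
(2s)^2 = 1.6×10⁻³³ / (0.21)^3 = 1.7×10⁻³¹
s = 2.1×10⁻¹⁶ mol/L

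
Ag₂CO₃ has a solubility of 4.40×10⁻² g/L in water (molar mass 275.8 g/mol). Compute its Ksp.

Ksp = 1.62×10⁻¹¹

Convert to molarity: s = 4.40×10⁻² / 275.8 = 1.5954×10⁻⁴ mol/L
Ag₂CO₃(s) ⇌ 2 Ag⁺(aq) + CO₃²⁻(aq)
If s mol/L of Ag₂CO₃ dissolves, [Ag⁺] = 2s and [CO₃²⁻] = s.
Ksp = [Ag⁺]^2[CO₃²⁻] = (2s)^2 · s = 4s^3
Ksp = 4 × (1.5954×10⁻⁴)^3 = 1.62×10⁻¹¹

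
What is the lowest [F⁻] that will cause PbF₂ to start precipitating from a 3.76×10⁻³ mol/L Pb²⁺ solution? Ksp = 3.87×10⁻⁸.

3.21×10⁻³ M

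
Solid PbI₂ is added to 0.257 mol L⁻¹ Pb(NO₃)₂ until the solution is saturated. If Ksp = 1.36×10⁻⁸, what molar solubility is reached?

PbI₂(s) ⇌ Pb²⁺(aq) + 2 I⁻(aq)
With Pb²⁺ already at 0.257 mol L⁻¹ and s small, take [Pb²⁺] ≈ 0.257 mol L⁻¹ and [I⁻] = 2s.
Ksp = [Pb²⁺][I⁻]^2 = (0.257)(2s)^2
(2s)^2 = 1.36×10⁻⁸ / (0.257) = 5.29×10⁻⁸
s = 1.15×10⁻⁴ mol L⁻¹

1.15×10⁻⁴ M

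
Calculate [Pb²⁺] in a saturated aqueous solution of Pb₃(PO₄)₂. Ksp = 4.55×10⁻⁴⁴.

2.52×10⁻⁹ M

Pb₃(PO₄)₂(s) ⇌ 3 Pb²⁺(aq) + 2 PO₄³⁻(aq)
For each mole of Pb₃(PO₄)₂ that dissolves per liter, [Pb²⁺] = 3s and [PO₄³⁻] = 2s; let s denote this solubility.
Ksp = [Pb²⁺]^3[PO₄³⁻]^2 = (3s)^3 · (2s)^2 = 108s^5 = 4.55×10⁻⁴⁴
s = 8.41×10⁻¹⁰ mol/L
[Pb²⁺] = 3s = 2.52×10⁻⁹ mol/L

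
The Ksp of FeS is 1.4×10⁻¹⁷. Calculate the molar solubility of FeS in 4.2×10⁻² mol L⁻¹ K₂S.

3.3×10⁻¹⁶ M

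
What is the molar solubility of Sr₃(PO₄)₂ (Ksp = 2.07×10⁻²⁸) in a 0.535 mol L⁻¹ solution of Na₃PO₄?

2.99×10⁻¹⁰ M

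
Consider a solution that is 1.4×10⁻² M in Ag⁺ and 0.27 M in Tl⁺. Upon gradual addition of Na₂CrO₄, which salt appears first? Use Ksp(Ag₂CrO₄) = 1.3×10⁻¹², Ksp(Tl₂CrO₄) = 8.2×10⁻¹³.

Tl₂CrO₄

The threshold for precipitation is Q = Ksp.
For Ag₂CrO₄: [CrO₄²⁻] = (Ksp/[Ag⁺]^2) = 6.6×10⁻⁹ M
For Tl₂CrO₄: [CrO₄²⁻] = (Ksp/[Tl⁺]^2) = 1.1×10⁻¹¹ M
Since Tl₂CrO₄ needs less CrO₄²⁻ to reach saturation, it precipitates first.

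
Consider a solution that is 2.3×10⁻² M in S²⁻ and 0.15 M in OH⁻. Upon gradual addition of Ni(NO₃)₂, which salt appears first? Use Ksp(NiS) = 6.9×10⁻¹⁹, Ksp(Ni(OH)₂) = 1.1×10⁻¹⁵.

NiS

Precipitation of each salt begins when its ion product equals Ksp.
For NiS: [Ni²⁺] = (Ksp/[S²⁻]) = 3.0×10⁻¹⁷ M
For Ni(OH)₂: [Ni²⁺] = (Ksp/[OH⁻]^2) = 4.9×10⁻¹⁴ M
NiS requires the lower [Ni²⁺], so it precipitates first.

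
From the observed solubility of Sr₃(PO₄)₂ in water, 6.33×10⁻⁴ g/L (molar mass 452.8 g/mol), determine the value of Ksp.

Ksp = 5.77×10⁻²⁸

Convert to molarity: s = 6.33×10⁻⁴ / 452.8 = 1.3980×10⁻⁶ mol/L
Sr₃(PO₄)₂(s) ⇌ 3 Sr²⁺(aq) + 2 PO₄³⁻(aq)
Let s be the molar solubility. Then [Sr²⁺] = 3s and [PO₄³⁻] = 2s.
Ksp = [Sr²⁺]^3[PO₄³⁻]^2 = (3s)^3 · (2s)^2 = 108s^5
Ksp = 108 × (1.3980×10⁻⁶)^5 = 5.77×10⁻²⁸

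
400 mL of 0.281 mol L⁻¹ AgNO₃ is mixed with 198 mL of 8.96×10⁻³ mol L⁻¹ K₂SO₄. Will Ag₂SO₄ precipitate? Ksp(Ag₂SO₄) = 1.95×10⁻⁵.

Yes

After mixing, V = 400 mL + 198 mL = 598 mL.
[Ag⁺] = (0.281)(400)/598 = 0.188 mol L⁻¹
[SO₄²⁻] = (8.96×10⁻³)(198)/598 = 2.97×10⁻³ mol L⁻¹
Q = [Ag⁺]^2[SO₄²⁻] = 1.05×10⁻⁴
Q = 1.05×10⁻⁴ > Ksp = 1.95×10⁻⁵, so the solution is supersaturated and Ag₂SO₄ precipitates.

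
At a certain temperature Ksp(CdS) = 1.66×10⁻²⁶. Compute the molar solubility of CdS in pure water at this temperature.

1.29×10⁻¹³ M

CdS(s) ⇌ Cd²⁺(aq) + S²⁻(aq)
For each mole of CdS that dissolves per liter, [Cd²⁺] = s and [S²⁻] = s; let s denote this solubility.
Ksp = [Cd²⁺][S²⁻] = s · s = s^2
s^2 = 1.66×10⁻²⁶
s = 1.29×10⁻¹³ mol L⁻¹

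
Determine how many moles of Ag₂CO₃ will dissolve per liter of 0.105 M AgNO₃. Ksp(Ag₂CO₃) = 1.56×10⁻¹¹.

Ag₂CO₃(s) ⇌ 2 Ag⁺(aq) + CO₃²⁻(aq)
The solution already contains Ag⁺ at 0.105 M. Let s be the molar solubility of Ag₂CO₃.
[Ag⁺] ≈ 0.105 M (common ion dominates); [CO₃²⁻] = s.
Ksp = [Ag⁺]^2[CO₃²⁻] = (0.105)^2s
s = 1.56×10⁻¹¹ / (0.105)^2 = 1.41×10⁻⁹
s = 1.41×10⁻⁹ M

1.41×10⁻⁹ M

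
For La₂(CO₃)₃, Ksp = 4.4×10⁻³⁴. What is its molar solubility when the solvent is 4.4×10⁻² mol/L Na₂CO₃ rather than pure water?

1.1×10⁻¹⁵ M

La₂(CO₃)₃(s) ⇌ 2 La³⁺(aq) + 3 CO₃²⁻(aq)
Let s be the solubility of La₂(CO₃)₃ here. The common ion gives [CO₃²⁻] ≈ 4.4×10⁻² mol/L, and [La³⁺] = 2s.
Ksp = [La³⁺]^2[CO₃²⁻]^3 = (2s)^2(4.4×10⁻²)^3
(2s)^2 = 4.4×10⁻³⁴ / (4.4×10⁻²)^3 = 5.2×10⁻³⁰
s = 1.1×10⁻¹⁵ mol/L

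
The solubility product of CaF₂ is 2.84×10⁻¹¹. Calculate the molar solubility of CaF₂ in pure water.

1.92×10⁻⁴ M

CaF₂(s) ⇌ Ca²⁺(aq) + 2 F⁻(aq)
Let s be the molar solubility. Then [Ca²⁺] = s and [F⁻] = 2s.
Ksp = [Ca²⁺][F⁻]^2 = s · (2s)^2 = 4s^3
4s^3 = 2.84×10⁻¹¹  ⇒  s^3 = 7.10×10⁻¹²
Taking the 3rd root, s = 1.92×10⁻⁴ mol L⁻¹.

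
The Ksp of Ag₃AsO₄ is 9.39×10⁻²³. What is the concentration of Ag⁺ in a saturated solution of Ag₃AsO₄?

Ag₃AsO₄(s) ⇌ 3 Ag⁺(aq) + AsO₄³⁻(aq)
With molar solubility s: [Ag⁺] = 3s, [AsO₄³⁻] = s.
Ksp = [Ag⁺]^3[AsO₄³⁻] = (3s)^3 · s = 27s^4 = 9.39×10⁻²³
s = 1.37×10⁻⁶ mol L⁻¹
[Ag⁺] = 3s = 4.10×10⁻⁶ mol L⁻¹

4.10×10⁻⁶ M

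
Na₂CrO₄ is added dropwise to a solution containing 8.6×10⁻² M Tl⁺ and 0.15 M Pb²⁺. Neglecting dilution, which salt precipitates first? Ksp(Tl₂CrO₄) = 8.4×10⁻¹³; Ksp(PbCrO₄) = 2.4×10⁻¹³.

PbCrO₄

A salt starts to precipitate once the ion product Q reaches its Ksp.
For Tl₂CrO₄: [CrO₄²⁻] = (Ksp/[Tl⁺]^2) = 1.1×10⁻¹⁰ M
For PbCrO₄: [CrO₄²⁻] = (Ksp/[Pb²⁺]) = 1.6×10⁻¹² M
The smaller threshold [CrO₄²⁻] is reached first, so PbCrO₄ precipitates first.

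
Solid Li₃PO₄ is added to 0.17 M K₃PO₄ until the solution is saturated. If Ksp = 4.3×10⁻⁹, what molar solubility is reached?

Li₃PO₄(s) ⇌ 3 Li⁺(aq) + PO₄³⁻(aq)
The solution already contains PO₄³⁻ at 0.17 M. Let s be the molar solubility of Li₃PO₄.
[PO₄³⁻] ≈ 0.17 M (common ion dominates); [Li⁺] = 3s.
Ksp = [Li⁺]^3[PO₄³⁻] = (3s)^3(0.17)
(3s)^3 = 4.3×10⁻⁹ / (0.17) = 2.5×10⁻⁸
s = 9.8×10⁻⁴ M

9.8×10⁻⁴ M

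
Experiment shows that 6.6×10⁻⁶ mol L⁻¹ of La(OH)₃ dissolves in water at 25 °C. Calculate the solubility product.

Ksp = 5.1×10⁻²⁰

La(OH)₃(s) ⇌ La³⁺(aq) + 3 OH⁻(aq)
Call the molar solubility s, so that [La³⁺] = s and [OH⁻] = 3s.
Ksp = [La³⁺][OH⁻]^3 = s · (3s)^3 = 27s^4
Ksp = 27 × (6.6×10⁻⁶)^4 = 5.1×10⁻²⁰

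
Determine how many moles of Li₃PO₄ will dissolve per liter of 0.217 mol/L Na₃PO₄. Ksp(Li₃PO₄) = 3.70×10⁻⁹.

8.58×10⁻⁴ M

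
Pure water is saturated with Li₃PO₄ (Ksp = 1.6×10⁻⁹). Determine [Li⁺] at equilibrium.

Li₃PO₄(s) ⇌ 3 Li⁺(aq) + PO₄³⁻(aq)
For each mole of Li₃PO₄ that dissolves per liter, [Li⁺] = 3s and [PO₄³⁻] = s; let s denote this solubility.
Ksp = [Li⁺]^3[PO₄³⁻] = (3s)^3 · s = 27s^4 = 1.6×10⁻⁹
s = 2.8×10⁻³ M
[Li⁺] = 3s = 8.3×10⁻³ M

8.3×10⁻³ M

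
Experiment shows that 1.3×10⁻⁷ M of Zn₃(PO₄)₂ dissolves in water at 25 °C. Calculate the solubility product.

Zn₃(PO₄)₂(s) ⇌ 3 Zn²⁺(aq) + 2 PO₄³⁻(aq)
For each mole of Zn₃(PO₄)₂ that dissolves per liter, [Zn²⁺] = 3s and [PO₄³⁻] = 2s; let s denote this solubility.
Ksp = [Zn²⁺]^3[PO₄³⁻]^2 = (3s)^3 · (2s)^2 = 108s^5
Ksp = 108 × (1.3×10⁻⁷)^5 = 4.0×10⁻³³

Ksp = 4.0×10⁻³³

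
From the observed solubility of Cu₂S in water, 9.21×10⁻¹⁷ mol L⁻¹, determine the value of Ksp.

Ksp = 3.12×10⁻⁴⁸

Cu₂S(s) ⇌ 2 Cu⁺(aq) + S²⁻(aq)
For each mole of Cu₂S that dissolves per liter, [Cu⁺] = 2s and [S²⁻] = s; let s denote this solubility.
Ksp = [Cu⁺]^2[S²⁻] = (2s)^2 · s = 4s^3
Ksp = 4 × (9.21×10⁻¹⁷)^3 = 3.12×10⁻⁴⁸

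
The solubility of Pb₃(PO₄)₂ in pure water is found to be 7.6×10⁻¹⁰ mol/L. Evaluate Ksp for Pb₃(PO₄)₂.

Pb₃(PO₄)₂(s) ⇌ 3 Pb²⁺(aq) + 2 PO₄³⁻(aq)
If s mol/L of Pb₃(PO₄)₂ dissolves, [Pb²⁺] = 3s and [PO₄³⁻] = 2s.
Ksp = [Pb²⁺]^3[PO₄³⁻]^2 = (3s)^3 · (2s)^2 = 108s^5
Ksp = 108 × (7.6×10⁻¹⁰)^5 = 2.7×10⁻⁴⁴

Ksp = 2.7×10⁻⁴⁴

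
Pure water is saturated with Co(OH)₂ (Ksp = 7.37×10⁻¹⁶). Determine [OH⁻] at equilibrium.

1.14×10⁻⁵ M

Co(OH)₂(s) ⇌ Co²⁺(aq) + 2 OH⁻(aq)
If s mol/L of Co(OH)₂ dissolves, [Co²⁺] = s and [OH⁻] = 2s.
Ksp = [Co²⁺][OH⁻]^2 = s · (2s)^2 = 4s^3 = 7.37×10⁻¹⁶
s = 5.69×10⁻⁶ mol/L
[OH⁻] = 2s = 1.14×10⁻⁵ mol/L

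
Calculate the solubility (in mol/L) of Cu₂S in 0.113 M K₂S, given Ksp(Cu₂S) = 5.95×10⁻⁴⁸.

Cu₂S(s) ⇌ 2 Cu⁺(aq) + S²⁻(aq)
With S²⁻ already at 0.113 M and s small, take [S²⁻] ≈ 0.113 M and [Cu⁺] = 2s.
Ksp = [Cu⁺]^2[S²⁻] = (2s)^2(0.113)
(2s)^2 = 5.95×10⁻⁴⁸ / (0.113) = 5.27×10⁻⁴⁷
s = 3.63×10⁻²⁴ M

3.63×10⁻²⁴ M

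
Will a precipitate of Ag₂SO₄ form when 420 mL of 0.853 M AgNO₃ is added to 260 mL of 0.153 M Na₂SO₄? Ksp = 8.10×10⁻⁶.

Yes

The combined volume is 680 mL.
[Ag⁺] = (0.853)(420)/680 = 0.527 M
[SO₄²⁻] = (0.153)(260)/680 = 5.85×10⁻² M
Q = [Ag⁺]^2[SO₄²⁻] = 1.62×10⁻²
Since Q (1.62×10⁻²) exceeds Ksp (8.10×10⁻⁶), Ag₂SO₄ will precipitate.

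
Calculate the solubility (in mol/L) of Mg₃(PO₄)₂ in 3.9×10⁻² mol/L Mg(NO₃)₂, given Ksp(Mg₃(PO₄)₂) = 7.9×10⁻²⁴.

Mg₃(PO₄)₂(s) ⇌ 3 Mg²⁺(aq) + 2 PO₄³⁻(aq)
Mg²⁺ is already present at 3.9×10⁻² mol/L. If s mol/L of Mg₃(PO₄)₂ dissolves, [PO₄³⁻] = 2s while [Mg²⁺] ≈ 3.9×10⁻² mol/L.
Ksp = [Mg²⁺]^3[PO₄³⁻]^2 = (3.9×10⁻²)^3(2s)^2
(2s)^2 = 7.9×10⁻²⁴ / (3.9×10⁻²)^3 = 1.3×10⁻¹⁹
s = 1.8×10⁻¹⁰ mol/L

1.8×10⁻¹⁰ M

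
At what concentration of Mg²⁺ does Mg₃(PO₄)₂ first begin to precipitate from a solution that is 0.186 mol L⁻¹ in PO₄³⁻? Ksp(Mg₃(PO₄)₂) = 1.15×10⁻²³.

6.93×10⁻⁸ M

Each salt precipitates once Q = Ksp for that salt.
Mg₃(PO₄)₂(s) ⇌ 3 Mg²⁺(aq) + 2 PO₄³⁻(aq)
Ksp = [Mg²⁺]^3[PO₄³⁻]^2 = [Mg²⁺]^3(0.186)^2
[Mg²⁺]^3 = 1.15×10⁻²³ / (0.186)^2 = 3.32×10⁻²²
[Mg²⁺] = 6.93×10⁻⁸ mol L⁻¹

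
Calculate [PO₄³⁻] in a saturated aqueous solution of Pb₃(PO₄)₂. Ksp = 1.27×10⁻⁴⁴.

1.30×10⁻⁹ M

Pb₃(PO₄)₂(s) ⇌ 3 Pb²⁺(aq) + 2 PO₄³⁻(aq)
If s mol/L of Pb₃(PO₄)₂ dissolves, [Pb²⁺] = 3s and [PO₄³⁻] = 2s.
Ksp = [Pb²⁺]^3[PO₄³⁻]^2 = (3s)^3 · (2s)^2 = 108s^5 = 1.27×10⁻⁴⁴
s = 6.52×10⁻¹⁰ M
[PO₄³⁻] = 2s = 1.30×10⁻⁹ M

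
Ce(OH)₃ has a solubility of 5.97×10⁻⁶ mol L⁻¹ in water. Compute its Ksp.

Ce(OH)₃(s) ⇌ Ce³⁺(aq) + 3 OH⁻(aq)
For each mole of Ce(OH)₃ that dissolves per liter, [Ce³⁺] = s and [OH⁻] = 3s; let s denote this solubility.
Ksp = [Ce³⁺][OH⁻]^3 = s · (3s)^3 = 27s^4
Ksp = 27 × (5.97×10⁻⁶)^4 = 3.43×10⁻²⁰

Ksp = 3.43×10⁻²⁰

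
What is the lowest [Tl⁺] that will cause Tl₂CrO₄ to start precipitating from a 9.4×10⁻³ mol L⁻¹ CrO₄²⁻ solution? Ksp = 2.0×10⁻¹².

A salt starts to precipitate once the ion product Q reaches its Ksp.
Tl₂CrO₄(s) ⇌ 2 Tl⁺(aq) + CrO₄²⁻(aq)
Ksp = [Tl⁺]^2[CrO₄²⁻] = [Tl⁺]^2(9.4×10⁻³)
[Tl⁺]^2 = 2.0×10⁻¹² / (9.4×10⁻³) = 2.1×10⁻¹⁰
[Tl⁺] = 1.5×10⁻⁵ mol L⁻¹

1.5×10⁻⁵ M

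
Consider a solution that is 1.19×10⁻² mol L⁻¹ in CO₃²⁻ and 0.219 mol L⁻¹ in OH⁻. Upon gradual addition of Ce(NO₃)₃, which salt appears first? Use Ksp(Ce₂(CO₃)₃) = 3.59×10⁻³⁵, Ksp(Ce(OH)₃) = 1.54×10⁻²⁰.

Ce(OH)₃

The threshold for precipitation is Q = Ksp.
For Ce₂(CO₃)₃: [Ce³⁺] = (Ksp/[CO₃²⁻]^3)^(1/2) = 4.62×10⁻¹⁵ mol L⁻¹
For Ce(OH)₃: [Ce³⁺] = (Ksp/[OH⁻]^3) = 1.47×10⁻¹⁸ mol L⁻¹
The smaller threshold [Ce³⁺] is reached first, so Ce(OH)₃ precipitates first.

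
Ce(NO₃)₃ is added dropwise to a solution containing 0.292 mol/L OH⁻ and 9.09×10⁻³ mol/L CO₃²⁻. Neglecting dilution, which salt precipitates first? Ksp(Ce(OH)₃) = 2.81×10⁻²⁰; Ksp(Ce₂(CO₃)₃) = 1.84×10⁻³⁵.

Each salt precipitates once Q = Ksp for that salt.
For Ce(OH)₃: [Ce³⁺] = (Ksp/[OH⁻]^3) = 1.13×10⁻¹⁸ mol/L
For Ce₂(CO₃)₃: [Ce³⁺] = (Ksp/[CO₃²⁻]^3)^(1/2) = 4.95×10⁻¹⁵ mol/L
Since Ce(OH)₃ needs less Ce³⁺ to reach saturation, it precipitates first.

Ce(OH)₃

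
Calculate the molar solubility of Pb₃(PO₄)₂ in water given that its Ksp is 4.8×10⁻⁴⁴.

8.5×10⁻¹⁰ M

Pb₃(PO₄)₂(s) ⇌ 3 Pb²⁺(aq) + 2 PO₄³⁻(aq)
Call the molar solubility s, so that [Pb²⁺] = 3s and [PO₄³⁻] = 2s.
Ksp = [Pb²⁺]^3[PO₄³⁻]^2 = (3s)^3 · (2s)^2 = 108s^5
108s^5 = 4.8×10⁻⁴⁴  ⇒  s^5 = 4.4×10⁻⁴⁶
Taking the 5th root, s = 8.5×10⁻¹⁰ M.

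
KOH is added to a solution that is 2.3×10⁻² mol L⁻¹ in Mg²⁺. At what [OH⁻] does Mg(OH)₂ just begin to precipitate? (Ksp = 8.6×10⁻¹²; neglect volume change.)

Precipitation begins when Q = Ksp.
Mg(OH)₂(s) ⇌ Mg²⁺(aq) + 2 OH⁻(aq)
Ksp = [Mg²⁺][OH⁻]^2 = [OH⁻]^2(2.3×10⁻²)
[OH⁻]^2 = 8.6×10⁻¹² / (2.3×10⁻²) = 3.7×10⁻¹⁰
[OH⁻] = 1.9×10⁻⁵ mol L⁻¹

1.9×10⁻⁵ M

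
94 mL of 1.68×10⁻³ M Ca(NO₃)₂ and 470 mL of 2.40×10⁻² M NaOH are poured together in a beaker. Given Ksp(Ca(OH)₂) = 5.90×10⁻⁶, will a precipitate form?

After mixing, V = 94 mL + 470 mL = 564 mL.
[Ca²⁺] = (1.68×10⁻³)(94)/564 = 2.80×10⁻⁴ M
[OH⁻] = (2.40×10⁻²)(470)/564 = 2.00×10⁻² M
Q = [Ca²⁺][OH⁻]^2 = 1.12×10⁻⁷
Since Q (1.12×10⁻⁷) is less than Ksp (5.90×10⁻⁶), no Ca(OH)₂ precipitates.

No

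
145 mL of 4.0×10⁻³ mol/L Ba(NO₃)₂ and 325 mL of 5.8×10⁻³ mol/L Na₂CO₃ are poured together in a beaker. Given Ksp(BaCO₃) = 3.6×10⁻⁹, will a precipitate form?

The combined volume is 470 mL.
[Ba²⁺] = (4.0×10⁻³)(145)/470 = 1.2×10⁻³ mol/L
[CO₃²⁻] = (5.8×10⁻³)(325)/470 = 4.0×10⁻³ mol/L
Q = [Ba²⁺][CO₃²⁻] = 4.9×10⁻⁶
Q = 4.9×10⁻⁶ > Ksp = 3.6×10⁻⁹, so the solution is supersaturated and BaCO₃ precipitates.

Yes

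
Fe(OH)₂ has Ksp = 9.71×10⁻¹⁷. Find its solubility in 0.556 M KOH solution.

Fe(OH)₂(s) ⇌ Fe²⁺(aq) + 2 OH⁻(aq)
The solution already contains OH⁻ at 0.556 M. Let s be the molar solubility of Fe(OH)₂.
[OH⁻] ≈ 0.556 M (common ion dominates); [Fe²⁺] = s.
Ksp = [Fe²⁺][OH⁻]^2 = s(0.556)^2
s = 9.71×10⁻¹⁷ / (0.556)^2 = 3.14×10⁻¹⁶
s = 3.14×10⁻¹⁶ M

3.14×10⁻¹⁶ M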